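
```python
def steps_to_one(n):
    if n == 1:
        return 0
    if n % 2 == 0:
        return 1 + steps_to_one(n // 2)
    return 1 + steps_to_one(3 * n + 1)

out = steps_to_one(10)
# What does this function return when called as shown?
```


steps_to_one(10)
10 is even -> steps_to_one(5)
5 is odd -> 3*5+1 = 16 -> steps_to_one(16)
16 is even -> steps_to_one(8)
8 is even -> steps_to_one(4)
4 is even -> steps_to_one(2)
2 is even -> steps_to_one(1)
Reached 1 after 6 steps
= 6


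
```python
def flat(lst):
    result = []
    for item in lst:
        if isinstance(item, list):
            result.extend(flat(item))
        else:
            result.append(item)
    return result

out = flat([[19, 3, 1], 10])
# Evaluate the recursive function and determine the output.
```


flat([[19, 3, 1], 10])
Processing each element:
  [19, 3, 1] is a list -> flat recursively -> [19, 3, 1]
  10 is not a list -> append 10
= [19, 3, 1, 10]


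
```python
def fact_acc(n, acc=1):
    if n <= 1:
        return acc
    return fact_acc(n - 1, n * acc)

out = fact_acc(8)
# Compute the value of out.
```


fact_acc(8, 1)
= fact_acc(7, 8 * 1) = fact_acc(7, 8)
= fact_acc(6, 7 * 8) = fact_acc(6, 56)
= fact_acc(5, 6 * 56) = fact_acc(5, 336)
= fact_acc(4, 5 * 336) = fact_acc(4, 1680)
= fact_acc(3, 4 * 1680) = fact_acc(3, 6720)
= fact_acc(2, 3 * 6720) = fact_acc(2, 20160)
= fact_acc(1, 2 * 20160) = fact_acc(1, 40320)
n <= 1, return acc = 40320


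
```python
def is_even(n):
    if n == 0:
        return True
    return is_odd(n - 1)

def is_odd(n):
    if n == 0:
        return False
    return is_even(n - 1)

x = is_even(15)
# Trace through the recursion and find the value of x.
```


is_even(15)
= is_odd(14)
= is_even(13)
= is_odd(12)
= is_even(11)
= is_odd(10)
= is_even(9)
= is_odd(8)
= is_even(7)
= is_odd(6)
= is_even(5)
= is_odd(4)
= is_even(3)
= is_odd(2)
= is_even(1)
= is_odd(0)
n == 0: return False
= False


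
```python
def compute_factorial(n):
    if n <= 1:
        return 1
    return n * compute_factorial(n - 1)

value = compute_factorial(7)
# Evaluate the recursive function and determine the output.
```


compute_factorial(7)
= 7 * compute_factorial(6)
= 7 * 6 * compute_factorial(5)
= 7 * 6 * 5 * compute_factorial(4)
= 7 * 6 * 5 * 4 * compute_factorial(3)
= 7 * 6 * 5 * 4 * 3 * compute_factorial(2)
= 7 * 6 * 5 * 4 * 3 * 2 * compute_factorial(1)
= 7 * 6 * 5 * 4 * 3 * 2 * 1
= 5040


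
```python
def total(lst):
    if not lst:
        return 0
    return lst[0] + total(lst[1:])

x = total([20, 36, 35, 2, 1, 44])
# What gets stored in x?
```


total([20, 36, 35, 2, 1, 44])
= 20 + total([36, 35, 2, 1, 44])
= 20 + 36 + total([35, 2, 1, 44])
= 20 + 36 + 35 + total([2, 1, 44])
= 20 + 36 + 35 + 2 + total([1, 44])
= 20 + 36 + 35 + 2 + 1 + total([44])
= 20 + 36 + 35 + 2 + 1 + 44 + total([])
= 20 + 36 + 35 + 2 + 1 + 44 + 0
= 138


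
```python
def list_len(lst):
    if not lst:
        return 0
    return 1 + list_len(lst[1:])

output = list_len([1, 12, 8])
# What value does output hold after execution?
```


list_len([1, 12, 8])
= 1 + list_len([12, 8])
= 1 + 1 + list_len([8])
= 1 + 1 + 1 + list_len([])
= 1 + 1 + 1 + 0
= 3


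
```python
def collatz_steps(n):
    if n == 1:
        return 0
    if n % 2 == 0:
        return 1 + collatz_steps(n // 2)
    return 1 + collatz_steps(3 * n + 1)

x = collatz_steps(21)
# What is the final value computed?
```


collatz_steps(21)
21 is odd -> 3*21+1 = 64 -> collatz_steps(64)
64 is even -> collatz_steps(32)
32 is even -> collatz_steps(16)
16 is even -> collatz_steps(8)
8 is even -> collatz_steps(4)
4 is even -> collatz_steps(2)
2 is even -> collatz_steps(1)
Reached 1 after 7 steps
= 7


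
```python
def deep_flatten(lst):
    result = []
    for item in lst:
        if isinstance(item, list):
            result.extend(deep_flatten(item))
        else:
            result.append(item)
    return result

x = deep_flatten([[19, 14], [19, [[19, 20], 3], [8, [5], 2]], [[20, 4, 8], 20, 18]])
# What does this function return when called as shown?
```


deep_flatten([[19, 14], [19, [[19, 20], 3], [8, [5], 2]], [[20, 4, 8], 20, 18]])
Processing each element:
  [19, 14] is a list -> deep_flatten recursively -> [19, 14]
  [19, [[19, 20], 3], [8, [5], 2]] is a list -> deep_flatten recursively -> [19, 19, 20, 3, 8, 5, 2]
  [[20, 4, 8], 20, 18] is a list -> deep_flatten recursively -> [20, 4, 8, 20, 18]
= [19, 14, 19, 19, 20, 3, 8, 5, 2, 20, 4, 8, 20, 18]


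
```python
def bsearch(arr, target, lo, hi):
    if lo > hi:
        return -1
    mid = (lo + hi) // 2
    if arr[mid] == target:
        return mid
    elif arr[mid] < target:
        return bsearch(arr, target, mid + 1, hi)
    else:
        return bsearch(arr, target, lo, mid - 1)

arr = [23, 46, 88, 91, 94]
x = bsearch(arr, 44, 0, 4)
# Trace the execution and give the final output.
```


bsearch(arr, 44, 0, 4)
lo=0, hi=4, mid=2, arr[mid]=88
88 > 44, search left half
lo=0, hi=1, mid=0, arr[mid]=23
23 < 44, search right half
lo=1, hi=1, mid=1, arr[mid]=46
46 > 44, search left half
lo > hi, target not found, return -1
= -1


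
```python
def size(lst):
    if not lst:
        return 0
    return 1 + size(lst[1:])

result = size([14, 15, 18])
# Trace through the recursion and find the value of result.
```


size([14, 15, 18])
= 1 + size([15, 18])
= 1 + 1 + size([18])
= 1 + 1 + 1 + size([])
= 1 + 1 + 1 + 0
= 3


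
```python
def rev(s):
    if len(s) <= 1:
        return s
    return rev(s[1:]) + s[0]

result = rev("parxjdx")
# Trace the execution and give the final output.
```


rev("parxjdx")
= rev("arxjdx") + "p"
= rev("rxjdx") + "a" + "p"
= rev("xjdx") + "r" + "a" + "p"
= rev("jdx") + "x" + "r" + "a" + "p"
= rev("dx") + "j" + "x" + "r" + "a" + "p"
= rev("x") + "d" + "j" + "x" + "r" + "a" + "p"
= "x" + "d" + "j" + "x" + "r" + "a" + "p"
= "xdjxrap"


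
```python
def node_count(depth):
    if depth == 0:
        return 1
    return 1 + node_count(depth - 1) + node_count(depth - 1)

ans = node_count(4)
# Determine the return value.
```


node_count(4)
= 1 + node_count(3) + node_count(3)
= 1 + 2 * node_count(3)
node_count(k) = 2^(k+1) - 1
node_count(0) = 1
node_count(1) = 3
node_count(2) = 7
node_count(3) = 15
node_count(4) = 31
node_count(4) = 2^5 - 1 = 31


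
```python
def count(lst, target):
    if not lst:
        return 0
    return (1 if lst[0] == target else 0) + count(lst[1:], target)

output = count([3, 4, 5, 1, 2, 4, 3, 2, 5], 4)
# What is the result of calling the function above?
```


count([3, 4, 5, 1, 2, 4, 3, 2, 5], 4)
lst[0]=3 != 4: 0 + count([4, 5, 1, 2, 4, 3, 2, 5], 4)
lst[0]=4 == 4: 1 + count([5, 1, 2, 4, 3, 2, 5], 4)
lst[0]=5 != 4: 0 + count([1, 2, 4, 3, 2, 5], 4)
lst[0]=1 != 4: 0 + count([2, 4, 3, 2, 5], 4)
lst[0]=2 != 4: 0 + count([4, 3, 2, 5], 4)
lst[0]=4 == 4: 1 + count([3, 2, 5], 4)
lst[0]=3 != 4: 0 + count([2, 5], 4)
lst[0]=2 != 4: 0 + count([5], 4)
lst[0]=5 != 4: 0 + count([], 4)
= 2


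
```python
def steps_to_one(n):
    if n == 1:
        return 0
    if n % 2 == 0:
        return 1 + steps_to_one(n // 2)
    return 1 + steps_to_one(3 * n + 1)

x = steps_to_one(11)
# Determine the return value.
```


steps_to_one(11)
11 is odd -> 3*11+1 = 34 -> steps_to_one(34)
34 is even -> steps_to_one(17)
17 is odd -> 3*17+1 = 52 -> steps_to_one(52)
52 is even -> steps_to_one(26)
26 is even -> steps_to_one(13)
13 is odd -> 3*13+1 = 40 -> steps_to_one(40)
40 is even -> steps_to_one(20)
20 is even -> steps_to_one(10)
10 is even -> steps_to_one(5)
5 is odd -> 3*5+1 = 16 -> steps_to_one(16)
16 is even -> steps_to_one(8)
8 is even -> steps_to_one(4)
4 is even -> steps_to_one(2)
2 is even -> steps_to_one(1)
Reached 1 after 14 steps
= 14


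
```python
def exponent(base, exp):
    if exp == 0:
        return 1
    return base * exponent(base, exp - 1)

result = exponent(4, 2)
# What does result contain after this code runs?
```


exponent(4, 2)
= 4 * exponent(4, 1)
= 4 * 4 * exponent(4, 0)
= 4 * 4 * 1
= 16


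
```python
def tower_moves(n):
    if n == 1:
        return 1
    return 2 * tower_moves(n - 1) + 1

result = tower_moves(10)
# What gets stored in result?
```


tower_moves(10)
= 2 * tower_moves(9) + 1
= 2 * (2 * tower_moves(8) + 1) + 1
= 2 * (2 * (2 * tower_moves(7) + 1) + 1) + 1
= 2 * (2 * (2 * (2 * tower_moves(6) + 1) + 1) + 1) + 1
= 2 * (2 * (2 * (2 * (2 * tower_moves(5) + 1) + 1) + 1) + 1) + 1
= 2 * (2 * (2 * (2 * (2 * (2 * tower_moves(4) + 1) + 1) + 1) + 1) + 1) + 1
= 2 * (2 * (2 * (2 * (2 * (2 * (2 * tower_moves(3) + 1) + 1) + 1) + 1) + 1) + 1) + 1
= 2 * (2 * (2 * (2 * (2 * (2 * (2 * (2 * tower_moves(2) + 1) + 1) + 1) + 1) + 1) + 1) + 1) + 1
= 2 * (2 * (2 * (2 * (2 * (2 * (2 * (2 * (2 * tower_moves(1) + 1) + 1) + 1) + 1) + 1) + 1) + 1) + 1) + 1
Now compute bottom-up:
tower_moves(1) = 1
tower_moves(2) = 2 * 1 + 1 = 3
tower_moves(3) = 2 * 3 + 1 = 7
tower_moves(4) = 2 * 7 + 1 = 15
tower_moves(5) = 2 * 15 + 1 = 31
tower_moves(6) = 2 * 31 + 1 = 63
tower_moves(7) = 2 * 63 + 1 = 127
tower_moves(8) = 2 * 127 + 1 = 255
tower_moves(9) = 2 * 255 + 1 = 511
tower_moves(10) = 2 * 511 + 1 = 1023
= 1023


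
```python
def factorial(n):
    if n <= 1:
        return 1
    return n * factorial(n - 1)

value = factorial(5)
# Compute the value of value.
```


factorial(5)
= 5 * factorial(4)
= 5 * 4 * factorial(3)
= 5 * 4 * 3 * factorial(2)
= 5 * 4 * 3 * 2 * factorial(1)
= 5 * 4 * 3 * 2 * 1
= 120


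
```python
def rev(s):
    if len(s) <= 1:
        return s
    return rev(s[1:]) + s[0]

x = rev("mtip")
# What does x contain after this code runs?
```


rev("mtip")
= rev("tip") + "m"
= rev("ip") + "t" + "m"
= rev("p") + "i" + "t" + "m"
= "p" + "i" + "t" + "m"
= "pitm"


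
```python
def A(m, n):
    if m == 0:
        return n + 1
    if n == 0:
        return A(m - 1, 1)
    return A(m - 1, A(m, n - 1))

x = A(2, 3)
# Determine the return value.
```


A(2, 3)
= A(1, A(2, 2))
First compute A(2, 2) = 7
= A(1, 7)
= 9


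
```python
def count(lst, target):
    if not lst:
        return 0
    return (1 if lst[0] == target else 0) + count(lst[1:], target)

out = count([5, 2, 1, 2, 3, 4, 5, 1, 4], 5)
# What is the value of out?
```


count([5, 2, 1, 2, 3, 4, 5, 1, 4], 5)
lst[0]=5 == 5: 1 + count([2, 1, 2, 3, 4, 5, 1, 4], 5)
lst[0]=2 != 5: 0 + count([1, 2, 3, 4, 5, 1, 4], 5)
lst[0]=1 != 5: 0 + count([2, 3, 4, 5, 1, 4], 5)
lst[0]=2 != 5: 0 + count([3, 4, 5, 1, 4], 5)
lst[0]=3 != 5: 0 + count([4, 5, 1, 4], 5)
lst[0]=4 != 5: 0 + count([5, 1, 4], 5)
lst[0]=5 == 5: 1 + count([1, 4], 5)
lst[0]=1 != 5: 0 + count([4], 5)
lst[0]=4 != 5: 0 + count([], 5)
= 2


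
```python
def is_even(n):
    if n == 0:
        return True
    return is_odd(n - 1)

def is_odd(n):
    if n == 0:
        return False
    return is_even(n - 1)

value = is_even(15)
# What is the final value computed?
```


is_even(15)
= is_odd(14)
= is_even(13)
= is_odd(12)
= is_even(11)
= is_odd(10)
= is_even(9)
= is_odd(8)
= is_even(7)
= is_odd(6)
= is_even(5)
= is_odd(4)
= is_even(3)
= is_odd(2)
= is_even(1)
= is_odd(0)
n == 0: return False
= False


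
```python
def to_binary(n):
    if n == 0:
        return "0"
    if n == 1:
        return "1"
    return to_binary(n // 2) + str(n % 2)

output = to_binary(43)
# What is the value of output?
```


to_binary(43)
= to_binary(21) + "1"
= to_binary(10) + "1" + "1"
= to_binary(5) + "0" + "1" + "1"
= to_binary(2) + "1" + "0" + "1" + "1"
= to_binary(1) + "0" + "1" + "0" + "1" + "1"
= "1" + "0" + "1" + "0" + "1" + "1"
= "101011"


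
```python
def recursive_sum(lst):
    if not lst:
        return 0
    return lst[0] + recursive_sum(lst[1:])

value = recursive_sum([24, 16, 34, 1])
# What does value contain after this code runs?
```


recursive_sum([24, 16, 34, 1])
= 24 + recursive_sum([16, 34, 1])
= 24 + 16 + recursive_sum([34, 1])
= 24 + 16 + 34 + recursive_sum([1])
= 24 + 16 + 34 + 1 + recursive_sum([])
= 24 + 16 + 34 + 1 + 0
= 75


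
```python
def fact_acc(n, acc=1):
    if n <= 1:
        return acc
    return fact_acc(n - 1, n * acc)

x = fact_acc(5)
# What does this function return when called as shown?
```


fact_acc(5, 1)
= fact_acc(4, 5 * 1) = fact_acc(4, 5)
= fact_acc(3, 4 * 5) = fact_acc(3, 20)
= fact_acc(2, 3 * 20) = fact_acc(2, 60)
= fact_acc(1, 2 * 60) = fact_acc(1, 120)
n <= 1, return acc = 120


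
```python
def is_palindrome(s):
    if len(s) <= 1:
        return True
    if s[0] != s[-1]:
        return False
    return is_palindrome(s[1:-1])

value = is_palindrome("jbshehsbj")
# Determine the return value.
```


is_palindrome("jbshehsbj")
"jbshehsbj": s[0]='j' == s[-1]='j' -> is_palindrome("bshehsb")
"bshehsb": s[0]='b' == s[-1]='b' -> is_palindrome("shehs")
"shehs": s[0]='s' == s[-1]='s' -> is_palindrome("heh")
"heh": s[0]='h' == s[-1]='h' -> is_palindrome("e")
"e": len <= 1 -> True
= True


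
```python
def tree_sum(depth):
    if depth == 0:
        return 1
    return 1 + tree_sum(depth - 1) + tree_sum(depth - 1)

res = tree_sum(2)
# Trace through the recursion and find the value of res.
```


tree_sum(2)
= 1 + tree_sum(1) + tree_sum(1)
= 1 + 2 * tree_sum(1)
tree_sum(k) = 2^(k+1) - 1
tree_sum(0) = 1
tree_sum(1) = 3
tree_sum(2) = 7
tree_sum(2) = 2^3 - 1 = 7


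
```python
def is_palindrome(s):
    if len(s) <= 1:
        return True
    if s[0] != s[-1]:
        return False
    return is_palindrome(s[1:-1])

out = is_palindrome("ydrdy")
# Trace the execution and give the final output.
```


is_palindrome("ydrdy")
"ydrdy": s[0]='y' == s[-1]='y' -> is_palindrome("drd")
"drd": s[0]='d' == s[-1]='d' -> is_palindrome("r")
"r": len <= 1 -> True
= True


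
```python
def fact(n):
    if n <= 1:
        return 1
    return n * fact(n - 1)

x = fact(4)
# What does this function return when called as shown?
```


fact(4)
= 4 * fact(3)
= 4 * 3 * fact(2)
= 4 * 3 * 2 * fact(1)
= 4 * 3 * 2 * 1
= 24


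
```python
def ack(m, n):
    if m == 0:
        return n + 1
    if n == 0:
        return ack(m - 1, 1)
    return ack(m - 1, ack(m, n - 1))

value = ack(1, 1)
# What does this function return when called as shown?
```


ack(1, 1)
= ack(0, ack(1, 0))
First compute ack(1, 0) = 2
= ack(0, 2)
= 3


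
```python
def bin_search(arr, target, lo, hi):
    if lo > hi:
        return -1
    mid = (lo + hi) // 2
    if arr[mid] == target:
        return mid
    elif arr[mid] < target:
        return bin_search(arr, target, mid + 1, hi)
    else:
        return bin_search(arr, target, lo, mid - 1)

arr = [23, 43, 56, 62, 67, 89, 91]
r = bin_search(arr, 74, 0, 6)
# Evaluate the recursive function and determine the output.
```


bin_search(arr, 74, 0, 6)
lo=0, hi=6, mid=3, arr[mid]=62
62 < 74, search right half
lo=4, hi=6, mid=5, arr[mid]=89
89 > 74, search left half
lo=4, hi=4, mid=4, arr[mid]=67
67 < 74, search right half
lo > hi, target not found, return -1
= -1


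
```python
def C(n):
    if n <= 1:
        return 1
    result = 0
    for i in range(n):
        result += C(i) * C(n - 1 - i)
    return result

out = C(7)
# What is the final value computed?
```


C(7)
= sum of C(i) * C(7-1-i) for i in 0..6
First compute sub-values bottom-up:
  C(0) = 1, C(1) = 1
  C(2) = 1*1 + 1*1 = 2
  C(3) = 1*2 + 1*1 + 2*1 = 5
  C(4) = 1*5 + 1*2 + 2*1 + 5*1 = 14
  C(5) = 1*14 + 1*5 + 2*2 + 5*1 + 14*1 = 42
  C(6) = 1*42 + 1*14 + 2*5 + 5*2 + 14*1 + 42*1 = 132
Now C(7):
  C(0)*C(6) = 1*132 = 132
  C(1)*C(5) = 1*42 = 42
  C(2)*C(4) = 2*14 = 28
  C(3)*C(3) = 5*5 = 25
  C(4)*C(2) = 14*2 = 28
  C(5)*C(1) = 42*1 = 42
  C(6)*C(0) = 132*1 = 132
= 132 + 42 + 28 + 25 + 28 + 42 + 132
= 429


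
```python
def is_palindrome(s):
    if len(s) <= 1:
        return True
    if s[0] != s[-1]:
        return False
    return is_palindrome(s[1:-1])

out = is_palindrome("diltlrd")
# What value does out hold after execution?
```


is_palindrome("diltlrd")
"diltlrd": s[0]='d' == s[-1]='d' -> is_palindrome("iltlr")
"iltlr": s[0]='i' != s[-1]='r' -> False
= False


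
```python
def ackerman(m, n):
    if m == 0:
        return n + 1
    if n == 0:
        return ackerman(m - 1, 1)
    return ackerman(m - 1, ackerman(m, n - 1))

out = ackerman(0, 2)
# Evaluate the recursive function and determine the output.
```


ackerman(0, 2)
m == 0: return 2 + 1 = 3
= 3


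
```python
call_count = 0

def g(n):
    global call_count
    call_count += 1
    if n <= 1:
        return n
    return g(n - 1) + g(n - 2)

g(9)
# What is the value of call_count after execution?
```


g(9) calls g(8) and g(7); each non-base call branches into two more.
Let C(k) = total number of calls made by g(k), including the call to g(k) itself.
Base cases: C(0) = 1, C(1) = 1
Recurrence: C(k) = 1 + C(k-1) + C(k-2)
  C(2) = 1 + C(1) + C(0) = 1 + 1 + 1 = 3
  C(3) = 1 + C(2) + C(1) = 1 + 3 + 1 = 5
  C(4) = 1 + C(3) + C(2) = 1 + 5 + 3 = 9
  C(5) = 1 + C(4) + C(3) = 1 + 9 + 5 = 15
  C(6) = 1 + C(5) + C(4) = 1 + 15 + 9 = 25
  C(7) = 1 + C(6) + C(5) = 1 + 25 + 15 = 41
  C(8) = 1 + C(7) + C(6) = 1 + 41 + 25 = 67
  C(9) = 1 + C(8) + C(7) = 1 + 67 + 41 = 109
Total calls = C(9) = 109


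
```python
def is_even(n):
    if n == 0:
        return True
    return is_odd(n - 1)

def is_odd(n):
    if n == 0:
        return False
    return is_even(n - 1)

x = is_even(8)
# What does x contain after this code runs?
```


is_even(8)
= is_odd(7)
= is_even(6)
= is_odd(5)
= is_even(4)
= is_odd(3)
= is_even(2)
= is_odd(1)
= is_even(0)
n == 0: return True
= True


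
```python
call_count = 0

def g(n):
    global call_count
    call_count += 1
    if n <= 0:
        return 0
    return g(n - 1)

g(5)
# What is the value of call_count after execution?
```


g(5) calls g(4) calls ... calls g(0)
Total calls: 5 + 1 (for base case) = 6


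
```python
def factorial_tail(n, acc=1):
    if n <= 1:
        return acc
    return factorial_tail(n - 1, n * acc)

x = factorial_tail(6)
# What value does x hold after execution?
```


factorial_tail(6, 1)
= factorial_tail(5, 6 * 1) = factorial_tail(5, 6)
= factorial_tail(4, 5 * 6) = factorial_tail(4, 30)
= factorial_tail(3, 4 * 30) = factorial_tail(3, 120)
= factorial_tail(2, 3 * 120) = factorial_tail(2, 360)
= factorial_tail(1, 2 * 360) = factorial_tail(1, 720)
n <= 1, return acc = 720


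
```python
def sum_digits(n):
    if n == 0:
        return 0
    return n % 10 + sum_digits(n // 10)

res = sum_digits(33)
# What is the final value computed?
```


sum_digits(33)
= 3 + sum_digits(3)
= 3 + 3 + sum_digits(0)
= 3 + 3 + 0
= 6


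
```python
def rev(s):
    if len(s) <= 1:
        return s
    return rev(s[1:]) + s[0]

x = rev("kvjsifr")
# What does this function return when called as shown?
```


rev("kvjsifr")
= rev("vjsifr") + "k"
= rev("jsifr") + "v" + "k"
= rev("sifr") + "j" + "v" + "k"
= rev("ifr") + "s" + "j" + "v" + "k"
= rev("fr") + "i" + "s" + "j" + "v" + "k"
= rev("r") + "f" + "i" + "s" + "j" + "v" + "k"
= "r" + "f" + "i" + "s" + "j" + "v" + "k"
= "rfisjvk"


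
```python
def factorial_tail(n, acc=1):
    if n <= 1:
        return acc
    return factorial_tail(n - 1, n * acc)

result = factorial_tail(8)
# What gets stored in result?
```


factorial_tail(8, 1)
= factorial_tail(7, 8 * 1) = factorial_tail(7, 8)
= factorial_tail(6, 7 * 8) = factorial_tail(6, 56)
= factorial_tail(5, 6 * 56) = factorial_tail(5, 336)
= factorial_tail(4, 5 * 336) = factorial_tail(4, 1680)
= factorial_tail(3, 4 * 1680) = factorial_tail(3, 6720)
= factorial_tail(2, 3 * 6720) = factorial_tail(2, 20160)
= factorial_tail(1, 2 * 20160) = factorial_tail(1, 40320)
n <= 1, return acc = 40320


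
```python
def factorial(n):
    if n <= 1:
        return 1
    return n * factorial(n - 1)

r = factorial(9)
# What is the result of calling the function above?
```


factorial(9)
= 9 * factorial(8)
= 9 * 8 * factorial(7)
= 9 * 8 * 7 * factorial(6)
= 9 * 8 * 7 * 6 * factorial(5)
= 9 * 8 * 7 * 6 * 5 * factorial(4)
= 9 * 8 * 7 * 6 * 5 * 4 * factorial(3)
= 9 * 8 * 7 * 6 * 5 * 4 * 3 * factorial(2)
= 9 * 8 * 7 * 6 * 5 * 4 * 3 * 2 * factorial(1)
= 9 * 8 * 7 * 6 * 5 * 4 * 3 * 2 * 1
= 362880


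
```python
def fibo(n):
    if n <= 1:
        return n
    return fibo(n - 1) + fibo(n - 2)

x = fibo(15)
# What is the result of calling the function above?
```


fibo(15)
= fibo(14) + fibo(13)
= (fibo(13) + fibo(12)) + fibo(13)
Computing bottom-up: fibo(0)=0, fibo(1)=1, fibo(2)=1, fibo(3)=2, fibo(4)=3, fibo(5)=5, fibo(6)=8, fibo(7)=13, fibo(8)=21, fibo(9)=34, fibo(10)=55, fibo(11)=89, fibo(12)=144, fibo(13)=233, fibo(14)=377, fibo(15)=610
= 610


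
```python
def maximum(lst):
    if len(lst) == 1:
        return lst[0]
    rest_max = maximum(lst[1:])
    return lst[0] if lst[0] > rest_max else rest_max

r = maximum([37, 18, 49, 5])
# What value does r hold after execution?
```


maximum([37, 18, 49, 5])
= compare 37 with maximum([18, 49, 5])
= compare 18 with maximum([49, 5])
= compare 49 with maximum([5])
Base: maximum([5]) = 5
compare 49 with 5: max = 49
compare 18 with 49: max = 49
compare 37 with 49: max = 49
= 49


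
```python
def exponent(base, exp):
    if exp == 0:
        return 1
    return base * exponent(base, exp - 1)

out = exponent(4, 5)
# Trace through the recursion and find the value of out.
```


exponent(4, 5)
= 4 * exponent(4, 4)
= 4 * 4 * exponent(4, 3)
= 4 * 4 * 4 * exponent(4, 2)
= 4 * 4 * 4 * 4 * exponent(4, 1)
= 4 * 4 * 4 * 4 * 4 * exponent(4, 0)
= 4 * 4 * 4 * 4 * 4 * 1
= 1024


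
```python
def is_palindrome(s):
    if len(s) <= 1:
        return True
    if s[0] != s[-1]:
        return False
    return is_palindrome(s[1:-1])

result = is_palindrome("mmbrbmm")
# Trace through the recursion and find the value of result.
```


is_palindrome("mmbrbmm")
"mmbrbmm": s[0]='m' == s[-1]='m' -> is_palindrome("mbrbm")
"mbrbm": s[0]='m' == s[-1]='m' -> is_palindrome("brb")
"brb": s[0]='b' == s[-1]='b' -> is_palindrome("r")
"r": len <= 1 -> True
= True


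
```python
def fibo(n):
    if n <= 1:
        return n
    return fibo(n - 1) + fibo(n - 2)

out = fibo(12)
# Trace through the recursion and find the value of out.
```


fibo(12)
= fibo(11) + fibo(10)
= (fibo(10) + fibo(9)) + fibo(10)
Computing bottom-up: fibo(0)=0, fibo(1)=1, fibo(2)=1, fibo(3)=2, fibo(4)=3, fibo(5)=5, fibo(6)=8, fibo(7)=13, fibo(8)=21, fibo(9)=34, fibo(10)=55, fibo(11)=89, fibo(12)=144
= 144


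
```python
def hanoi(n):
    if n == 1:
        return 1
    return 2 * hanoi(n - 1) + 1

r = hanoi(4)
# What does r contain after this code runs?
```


hanoi(4)
= 2 * hanoi(3) + 1
= 2 * (2 * hanoi(2) + 1) + 1
= 2 * (2 * (2 * hanoi(1) + 1) + 1) + 1
Now compute bottom-up:
hanoi(1) = 1
hanoi(2) = 2 * 1 + 1 = 3
hanoi(3) = 2 * 3 + 1 = 7
hanoi(4) = 2 * 7 + 1 = 15
= 15


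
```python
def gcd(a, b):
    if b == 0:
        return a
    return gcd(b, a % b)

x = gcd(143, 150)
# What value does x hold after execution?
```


gcd(143, 150)
= gcd(150, 143 % 150) = gcd(150, 143)
= gcd(143, 150 % 143) = gcd(143, 7)
= gcd(7, 143 % 7) = gcd(7, 3)
= gcd(3, 7 % 3) = gcd(3, 1)
= gcd(1, 3 % 1) = gcd(1, 0)
b == 0, return a = 1


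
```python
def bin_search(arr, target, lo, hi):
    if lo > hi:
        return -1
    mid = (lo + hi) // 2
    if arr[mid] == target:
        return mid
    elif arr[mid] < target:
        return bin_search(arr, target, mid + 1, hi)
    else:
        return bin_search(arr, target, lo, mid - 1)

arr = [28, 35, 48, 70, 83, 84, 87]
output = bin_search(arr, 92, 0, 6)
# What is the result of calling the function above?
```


bin_search(arr, 92, 0, 6)
lo=0, hi=6, mid=3, arr[mid]=70
70 < 92, search right half
lo=4, hi=6, mid=5, arr[mid]=84
84 < 92, search right half
lo=6, hi=6, mid=6, arr[mid]=87
87 < 92, search right half
lo > hi, target not found, return -1
= -1


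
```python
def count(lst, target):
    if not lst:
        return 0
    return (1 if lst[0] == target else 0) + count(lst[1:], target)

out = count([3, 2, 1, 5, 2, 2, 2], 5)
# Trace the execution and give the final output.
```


count([3, 2, 1, 5, 2, 2, 2], 5)
lst[0]=3 != 5: 0 + count([2, 1, 5, 2, 2, 2], 5)
lst[0]=2 != 5: 0 + count([1, 5, 2, 2, 2], 5)
lst[0]=1 != 5: 0 + count([5, 2, 2, 2], 5)
lst[0]=5 == 5: 1 + count([2, 2, 2], 5)
lst[0]=2 != 5: 0 + count([2, 2], 5)
lst[0]=2 != 5: 0 + count([2], 5)
lst[0]=2 != 5: 0 + count([], 5)
= 1


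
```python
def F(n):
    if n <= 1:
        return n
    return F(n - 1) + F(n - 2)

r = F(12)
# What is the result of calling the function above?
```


F(12)
= F(11) + F(10)
= (F(10) + F(9)) + F(10)
Computing bottom-up: F(0)=0, F(1)=1, F(2)=1, F(3)=2, F(4)=3, F(5)=5, F(6)=8, F(7)=13, F(8)=21, F(9)=34, F(10)=55, F(11)=89, F(12)=144
= 144


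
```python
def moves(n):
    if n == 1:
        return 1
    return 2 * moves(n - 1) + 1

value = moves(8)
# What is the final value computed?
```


moves(8)
= 2 * moves(7) + 1
= 2 * (2 * moves(6) + 1) + 1
= 2 * (2 * (2 * moves(5) + 1) + 1) + 1
= 2 * (2 * (2 * (2 * moves(4) + 1) + 1) + 1) + 1
= 2 * (2 * (2 * (2 * (2 * moves(3) + 1) + 1) + 1) + 1) + 1
= 2 * (2 * (2 * (2 * (2 * (2 * moves(2) + 1) + 1) + 1) + 1) + 1) + 1
= 2 * (2 * (2 * (2 * (2 * (2 * (2 * moves(1) + 1) + 1) + 1) + 1) + 1) + 1) + 1
Now compute bottom-up:
moves(1) = 1
moves(2) = 2 * 1 + 1 = 3
moves(3) = 2 * 3 + 1 = 7
moves(4) = 2 * 7 + 1 = 15
moves(5) = 2 * 15 + 1 = 31
moves(6) = 2 * 31 + 1 = 63
moves(7) = 2 * 63 + 1 = 127
moves(8) = 2 * 127 + 1 = 255
= 255


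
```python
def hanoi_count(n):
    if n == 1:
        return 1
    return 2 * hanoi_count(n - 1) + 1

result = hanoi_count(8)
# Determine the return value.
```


hanoi_count(8)
= 2 * hanoi_count(7) + 1
= 2 * (2 * hanoi_count(6) + 1) + 1
= 2 * (2 * (2 * hanoi_count(5) + 1) + 1) + 1
= 2 * (2 * (2 * (2 * hanoi_count(4) + 1) + 1) + 1) + 1
= 2 * (2 * (2 * (2 * (2 * hanoi_count(3) + 1) + 1) + 1) + 1) + 1
= 2 * (2 * (2 * (2 * (2 * (2 * hanoi_count(2) + 1) + 1) + 1) + 1) + 1) + 1
= 2 * (2 * (2 * (2 * (2 * (2 * (2 * hanoi_count(1) + 1) + 1) + 1) + 1) + 1) + 1) + 1
Now compute bottom-up:
hanoi_count(1) = 1
hanoi_count(2) = 2 * 1 + 1 = 3
hanoi_count(3) = 2 * 3 + 1 = 7
hanoi_count(4) = 2 * 7 + 1 = 15
hanoi_count(5) = 2 * 15 + 1 = 31
hanoi_count(6) = 2 * 31 + 1 = 63
hanoi_count(7) = 2 * 63 + 1 = 127
hanoi_count(8) = 2 * 127 + 1 = 255
= 255


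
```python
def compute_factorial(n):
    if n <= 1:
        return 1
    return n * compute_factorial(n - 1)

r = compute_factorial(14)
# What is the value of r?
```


compute_factorial(14)
= 14 * compute_factorial(13)
= 14 * 13 * compute_factorial(12)
= 14 * 13 * 12 * compute_factorial(11)
= 14 * 13 * 12 * 11 * compute_factorial(10)
= 14 * 13 * 12 * 11 * 10 * compute_factorial(9)
= 14 * 13 * 12 * 11 * 10 * 9 * compute_factorial(8)
= 14 * 13 * 12 * 11 * 10 * 9 * 8 * compute_factorial(7)
= 14 * 13 * 12 * 11 * 10 * 9 * 8 * 7 * compute_factorial(6)
= 14 * 13 * 12 * 11 * 10 * 9 * 8 * 7 * 6 * compute_factorial(5)
= 14 * 13 * 12 * 11 * 10 * 9 * 8 * 7 * 6 * 5 * compute_factorial(4)
= 14 * 13 * 12 * 11 * 10 * 9 * 8 * 7 * 6 * 5 * 4 * compute_factorial(3)
= 14 * 13 * 12 * 11 * 10 * 9 * 8 * 7 * 6 * 5 * 4 * 3 * compute_factorial(2)
= 14 * 13 * 12 * 11 * 10 * 9 * 8 * 7 * 6 * 5 * 4 * 3 * 2 * compute_factorial(1)
= 14 * 13 * 12 * 11 * 10 * 9 * 8 * 7 * 6 * 5 * 4 * 3 * 2 * 1
= 87178291200


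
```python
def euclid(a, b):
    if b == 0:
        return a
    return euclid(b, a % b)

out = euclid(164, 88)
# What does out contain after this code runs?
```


euclid(164, 88)
= euclid(88, 164 % 88) = euclid(88, 76)
= euclid(76, 88 % 76) = euclid(76, 12)
= euclid(12, 76 % 12) = euclid(12, 4)
= euclid(4, 12 % 4) = euclid(4, 0)
b == 0, return a = 4


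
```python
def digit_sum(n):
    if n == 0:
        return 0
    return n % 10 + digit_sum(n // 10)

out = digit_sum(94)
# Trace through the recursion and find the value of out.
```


digit_sum(94)
= 4 + digit_sum(9)
= 4 + 9 + digit_sum(0)
= 4 + 9 + 0
= 13


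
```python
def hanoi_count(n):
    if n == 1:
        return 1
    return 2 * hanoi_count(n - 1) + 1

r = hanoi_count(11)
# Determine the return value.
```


hanoi_count(11)
= 2 * hanoi_count(10) + 1
= 2 * (2 * hanoi_count(9) + 1) + 1
= 2 * (2 * (2 * hanoi_count(8) + 1) + 1) + 1
= 2 * (2 * (2 * (2 * hanoi_count(7) + 1) + 1) + 1) + 1
= 2 * (2 * (2 * (2 * (2 * hanoi_count(6) + 1) + 1) + 1) + 1) + 1
= 2 * (2 * (2 * (2 * (2 * (2 * hanoi_count(5) + 1) + 1) + 1) + 1) + 1) + 1
= 2 * (2 * (2 * (2 * (2 * (2 * (2 * hanoi_count(4) + 1) + 1) + 1) + 1) + 1) + 1) + 1
= 2 * (2 * (2 * (2 * (2 * (2 * (2 * (2 * hanoi_count(3) + 1) + 1) + 1) + 1) + 1) + 1) + 1) + 1
= 2 * (2 * (2 * (2 * (2 * (2 * (2 * (2 * (2 * hanoi_count(2) + 1) + 1) + 1) + 1) + 1) + 1) + 1) + 1) + 1
= 2 * (2 * (2 * (2 * (2 * (2 * (2 * (2 * (2 * (2 * hanoi_count(1) + 1) + 1) + 1) + 1) + 1) + 1) + 1) + 1) + 1) + 1
Now compute bottom-up:
hanoi_count(1) = 1
hanoi_count(2) = 2 * 1 + 1 = 3
hanoi_count(3) = 2 * 3 + 1 = 7
hanoi_count(4) = 2 * 7 + 1 = 15
hanoi_count(5) = 2 * 15 + 1 = 31
hanoi_count(6) = 2 * 31 + 1 = 63
hanoi_count(7) = 2 * 63 + 1 = 127
hanoi_count(8) = 2 * 127 + 1 = 255
hanoi_count(9) = 2 * 255 + 1 = 511
hanoi_count(10) = 2 * 511 + 1 = 1023
hanoi_count(11) = 2 * 1023 + 1 = 2047
= 2047


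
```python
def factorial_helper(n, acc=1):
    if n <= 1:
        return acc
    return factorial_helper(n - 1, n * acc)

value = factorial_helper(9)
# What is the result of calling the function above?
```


factorial_helper(9, 1)
= factorial_helper(8, 9 * 1) = factorial_helper(8, 9)
= factorial_helper(7, 8 * 9) = factorial_helper(7, 72)
= factorial_helper(6, 7 * 72) = factorial_helper(6, 504)
= factorial_helper(5, 6 * 504) = factorial_helper(5, 3024)
= factorial_helper(4, 5 * 3024) = factorial_helper(4, 15120)
= factorial_helper(3, 4 * 15120) = factorial_helper(3, 60480)
= factorial_helper(2, 3 * 60480) = factorial_helper(2, 181440)
= factorial_helper(1, 2 * 181440) = factorial_helper(1, 362880)
n <= 1, return acc = 362880


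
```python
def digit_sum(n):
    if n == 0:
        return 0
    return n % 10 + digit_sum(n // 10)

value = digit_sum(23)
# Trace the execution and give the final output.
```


digit_sum(23)
= 3 + digit_sum(2)
= 3 + 2 + digit_sum(0)
= 3 + 2 + 0
= 5


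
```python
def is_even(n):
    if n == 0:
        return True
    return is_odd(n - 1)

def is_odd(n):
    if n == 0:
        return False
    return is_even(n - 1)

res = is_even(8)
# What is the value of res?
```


is_even(8)
= is_odd(7)
= is_even(6)
= is_odd(5)
= is_even(4)
= is_odd(3)
= is_even(2)
= is_odd(1)
= is_even(0)
n == 0: return True
= True


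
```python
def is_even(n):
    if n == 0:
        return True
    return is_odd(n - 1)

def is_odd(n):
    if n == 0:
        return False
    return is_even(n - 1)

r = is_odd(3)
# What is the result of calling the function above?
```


is_odd(3)
= is_even(2)
= is_odd(1)
= is_even(0)
n == 0: return True
= True


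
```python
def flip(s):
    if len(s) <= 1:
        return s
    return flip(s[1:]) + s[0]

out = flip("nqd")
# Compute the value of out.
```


flip("nqd")
= flip("qd") + "n"
= flip("d") + "q" + "n"
= "d" + "q" + "n"
= "dqn"


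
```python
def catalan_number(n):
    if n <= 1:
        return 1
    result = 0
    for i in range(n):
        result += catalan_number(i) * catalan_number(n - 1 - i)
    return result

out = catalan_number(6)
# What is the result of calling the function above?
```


catalan_number(6)
= sum of catalan_number(i) * catalan_number(6-1-i) for i in 0..5
First compute sub-values bottom-up:
  catalan_number(0) = 1, catalan_number(1) = 1
  catalan_number(2) = 1*1 + 1*1 = 2
  catalan_number(3) = 1*2 + 1*1 + 2*1 = 5
  catalan_number(4) = 1*5 + 1*2 + 2*1 + 5*1 = 14
  catalan_number(5) = 1*14 + 1*5 + 2*2 + 5*1 + 14*1 = 42
Now catalan_number(6):
  catalan_number(0)*catalan_number(5) = 1*42 = 42
  catalan_number(1)*catalan_number(4) = 1*14 = 14
  catalan_number(2)*catalan_number(3) = 2*5 = 10
  catalan_number(3)*catalan_number(2) = 5*2 = 10
  catalan_number(4)*catalan_number(1) = 14*1 = 14
  catalan_number(5)*catalan_number(0) = 42*1 = 42
= 42 + 14 + 10 + 10 + 14 + 42
= 132


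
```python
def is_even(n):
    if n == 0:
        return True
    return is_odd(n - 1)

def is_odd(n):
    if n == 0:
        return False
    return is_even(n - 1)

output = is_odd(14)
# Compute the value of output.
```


is_odd(14)
= is_even(13)
= is_odd(12)
= is_even(11)
= is_odd(10)
= is_even(9)
= is_odd(8)
= is_even(7)
= is_odd(6)
= is_even(5)
= is_odd(4)
= is_even(3)
= is_odd(2)
= is_even(1)
= is_odd(0)
n == 0: return False
= False


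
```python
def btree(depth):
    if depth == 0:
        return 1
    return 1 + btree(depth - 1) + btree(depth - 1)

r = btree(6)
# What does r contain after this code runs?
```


btree(6)
= 1 + btree(5) + btree(5)
= 1 + 2 * btree(5)
btree(k) = 2^(k+1) - 1
btree(0) = 1
btree(1) = 3
btree(2) = 7
btree(3) = 15
btree(4) = 31
btree(6) = 2^7 - 1 = 127


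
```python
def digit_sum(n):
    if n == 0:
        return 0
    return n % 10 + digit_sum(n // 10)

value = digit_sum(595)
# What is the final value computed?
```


digit_sum(595)
= 5 + digit_sum(59)
= 5 + 9 + digit_sum(5)
= 5 + 9 + 5 + digit_sum(0)
= 5 + 9 + 5 + 0
= 19


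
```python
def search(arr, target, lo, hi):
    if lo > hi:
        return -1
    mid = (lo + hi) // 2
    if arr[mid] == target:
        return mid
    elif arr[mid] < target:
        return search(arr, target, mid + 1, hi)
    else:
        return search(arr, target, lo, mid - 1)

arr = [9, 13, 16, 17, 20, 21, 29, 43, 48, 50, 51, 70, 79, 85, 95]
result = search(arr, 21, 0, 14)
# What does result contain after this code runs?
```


search(arr, 21, 0, 14)
lo=0, hi=14, mid=7, arr[mid]=43
43 > 21, search left half
lo=0, hi=6, mid=3, arr[mid]=17
17 < 21, search right half
lo=4, hi=6, mid=5, arr[mid]=21
arr[5] == 21, found at index 5
= 5


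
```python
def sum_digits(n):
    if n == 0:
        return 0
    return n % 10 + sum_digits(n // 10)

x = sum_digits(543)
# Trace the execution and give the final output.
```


sum_digits(543)
= 3 + sum_digits(54)
= 3 + 4 + sum_digits(5)
= 3 + 4 + 5 + sum_digits(0)
= 3 + 4 + 5 + 0
= 12


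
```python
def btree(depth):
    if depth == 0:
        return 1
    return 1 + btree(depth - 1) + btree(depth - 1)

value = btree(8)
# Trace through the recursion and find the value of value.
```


btree(8)
= 1 + btree(7) + btree(7)
= 1 + 2 * btree(7)
btree(k) = 2^(k+1) - 1
btree(0) = 1
btree(1) = 3
btree(2) = 7
btree(3) = 15
btree(4) = 31
btree(8) = 2^9 - 1 = 511


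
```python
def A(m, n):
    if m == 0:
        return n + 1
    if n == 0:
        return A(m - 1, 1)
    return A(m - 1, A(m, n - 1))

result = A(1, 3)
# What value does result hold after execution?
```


A(1, 3)
= A(0, A(1, 2))
First compute A(1, 2) = 4
= A(0, 4)
= 5


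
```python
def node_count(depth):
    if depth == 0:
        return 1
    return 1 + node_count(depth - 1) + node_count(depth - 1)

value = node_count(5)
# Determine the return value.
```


node_count(5)
= 1 + node_count(4) + node_count(4)
= 1 + 2 * node_count(4)
node_count(k) = 2^(k+1) - 1
node_count(0) = 1
node_count(1) = 3
node_count(2) = 7
node_count(3) = 15
node_count(4) = 31
node_count(5) = 2^6 - 1 = 63


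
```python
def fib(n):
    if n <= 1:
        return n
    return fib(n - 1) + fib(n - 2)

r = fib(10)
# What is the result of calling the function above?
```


fib(10)
= fib(9) + fib(8)
= (fib(8) + fib(7)) + fib(8)
Computing bottom-up: fib(0)=0, fib(1)=1, fib(2)=1, fib(3)=2, fib(4)=3, fib(5)=5, fib(6)=8, fib(7)=13, fib(8)=21, fib(9)=34, fib(10)=55
= 55


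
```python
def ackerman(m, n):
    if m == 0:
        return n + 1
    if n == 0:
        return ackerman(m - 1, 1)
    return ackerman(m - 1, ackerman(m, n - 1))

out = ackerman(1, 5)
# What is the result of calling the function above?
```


ackerman(1, 5)
= ackerman(0, ackerman(1, 4))
First compute ackerman(1, 4) = 6
= ackerman(0, 6)
= 7


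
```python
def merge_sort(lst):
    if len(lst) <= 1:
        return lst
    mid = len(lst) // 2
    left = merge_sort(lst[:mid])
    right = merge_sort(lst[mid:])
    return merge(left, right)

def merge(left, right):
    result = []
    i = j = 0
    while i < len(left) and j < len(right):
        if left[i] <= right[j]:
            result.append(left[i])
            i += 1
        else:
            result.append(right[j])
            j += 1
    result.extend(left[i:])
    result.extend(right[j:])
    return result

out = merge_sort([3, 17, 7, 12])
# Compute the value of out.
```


merge_sort([3, 17, 7, 12])
Split into [3, 17] and [7, 12]
Left sorted: [3, 17]
Right sorted: [7, 12]
Merge [3, 17] and [7, 12]
= [3, 7, 12, 17]


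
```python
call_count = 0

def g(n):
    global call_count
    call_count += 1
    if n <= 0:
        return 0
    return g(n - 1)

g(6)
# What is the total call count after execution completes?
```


g(6) calls g(5) calls ... calls g(0)
Total calls: 6 + 1 (for base case) = 7


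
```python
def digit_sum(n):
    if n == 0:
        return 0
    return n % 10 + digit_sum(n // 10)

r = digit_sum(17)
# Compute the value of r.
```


digit_sum(17)
= 7 + digit_sum(1)
= 7 + 1 + digit_sum(0)
= 7 + 1 + 0
= 8


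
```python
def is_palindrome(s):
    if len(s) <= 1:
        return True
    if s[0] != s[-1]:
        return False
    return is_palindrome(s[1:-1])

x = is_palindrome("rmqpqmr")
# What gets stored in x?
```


is_palindrome("rmqpqmr")
"rmqpqmr": s[0]='r' == s[-1]='r' -> is_palindrome("mqpqm")
"mqpqm": s[0]='m' == s[-1]='m' -> is_palindrome("qpq")
"qpq": s[0]='q' == s[-1]='q' -> is_palindrome("p")
"p": len <= 1 -> True
= True


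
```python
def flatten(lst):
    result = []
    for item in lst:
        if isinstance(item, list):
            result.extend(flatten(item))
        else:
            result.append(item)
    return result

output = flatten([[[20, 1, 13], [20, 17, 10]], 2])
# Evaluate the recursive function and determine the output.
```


flatten([[[20, 1, 13], [20, 17, 10]], 2])
Processing each element:
  [[20, 1, 13], [20, 17, 10]] is a list -> flatten recursively -> [20, 1, 13, 20, 17, 10]
  2 is not a list -> append 2
= [20, 1, 13, 20, 17, 10, 2]


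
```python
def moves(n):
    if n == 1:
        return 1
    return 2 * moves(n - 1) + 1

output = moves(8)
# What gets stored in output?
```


moves(8)
= 2 * moves(7) + 1
= 2 * (2 * moves(6) + 1) + 1
= 2 * (2 * (2 * moves(5) + 1) + 1) + 1
= 2 * (2 * (2 * (2 * moves(4) + 1) + 1) + 1) + 1
= 2 * (2 * (2 * (2 * (2 * moves(3) + 1) + 1) + 1) + 1) + 1
= 2 * (2 * (2 * (2 * (2 * (2 * moves(2) + 1) + 1) + 1) + 1) + 1) + 1
= 2 * (2 * (2 * (2 * (2 * (2 * (2 * moves(1) + 1) + 1) + 1) + 1) + 1) + 1) + 1
Now compute bottom-up:
moves(1) = 1
moves(2) = 2 * 1 + 1 = 3
moves(3) = 2 * 3 + 1 = 7
moves(4) = 2 * 7 + 1 = 15
moves(5) = 2 * 15 + 1 = 31
moves(6) = 2 * 31 + 1 = 63
moves(7) = 2 * 63 + 1 = 127
moves(8) = 2 * 127 + 1 = 255
= 255


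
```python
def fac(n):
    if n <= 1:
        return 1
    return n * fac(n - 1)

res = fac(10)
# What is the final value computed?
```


fac(10)
= 10 * fac(9)
= 10 * 9 * fac(8)
= 10 * 9 * 8 * fac(7)
= 10 * 9 * 8 * 7 * fac(6)
= 10 * 9 * 8 * 7 * 6 * fac(5)
= 10 * 9 * 8 * 7 * 6 * 5 * fac(4)
= 10 * 9 * 8 * 7 * 6 * 5 * 4 * fac(3)
= 10 * 9 * 8 * 7 * 6 * 5 * 4 * 3 * fac(2)
= 10 * 9 * 8 * 7 * 6 * 5 * 4 * 3 * 2 * fac(1)
= 10 * 9 * 8 * 7 * 6 * 5 * 4 * 3 * 2 * 1
= 3628800


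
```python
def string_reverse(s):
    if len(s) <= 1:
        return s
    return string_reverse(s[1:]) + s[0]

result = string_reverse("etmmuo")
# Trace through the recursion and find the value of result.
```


string_reverse("etmmuo")
= string_reverse("tmmuo") + "e"
= string_reverse("mmuo") + "t" + "e"
= string_reverse("muo") + "m" + "t" + "e"
= string_reverse("uo") + "m" + "m" + "t" + "e"
= string_reverse("o") + "u" + "m" + "m" + "t" + "e"
= "o" + "u" + "m" + "m" + "t" + "e"
= "oummte"


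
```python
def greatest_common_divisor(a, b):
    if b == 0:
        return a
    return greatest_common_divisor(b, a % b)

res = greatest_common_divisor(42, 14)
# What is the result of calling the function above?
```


greatest_common_divisor(42, 14)
= greatest_common_divisor(14, 42 % 14) = greatest_common_divisor(14, 0)
b == 0, return a = 14


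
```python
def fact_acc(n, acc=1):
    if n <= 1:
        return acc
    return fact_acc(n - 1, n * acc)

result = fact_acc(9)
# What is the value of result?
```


fact_acc(9, 1)
= fact_acc(8, 9 * 1) = fact_acc(8, 9)
= fact_acc(7, 8 * 9) = fact_acc(7, 72)
= fact_acc(6, 7 * 72) = fact_acc(6, 504)
= fact_acc(5, 6 * 504) = fact_acc(5, 3024)
= fact_acc(4, 5 * 3024) = fact_acc(4, 15120)
= fact_acc(3, 4 * 15120) = fact_acc(3, 60480)
= fact_acc(2, 3 * 60480) = fact_acc(2, 181440)
= fact_acc(1, 2 * 181440) = fact_acc(1, 362880)
n <= 1, return acc = 362880
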